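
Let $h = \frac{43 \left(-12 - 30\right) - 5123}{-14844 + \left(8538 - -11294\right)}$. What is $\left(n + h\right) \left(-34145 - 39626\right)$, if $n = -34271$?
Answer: $\frac{12611202392967}{4988} \approx 2.5283 \cdot 10^{9}$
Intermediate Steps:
$h = - \frac{6929}{4988}$ ($h = \frac{43 \left(-42\right) - 5123}{-14844 + \left(8538 + 11294\right)} = \frac{-1806 - 5123}{-14844 + 19832} = - \frac{6929}{4988} \approx -1.3891$)
$\left(n + h\right) \left(-34145 - 39626\right) = \left(-34271 - \frac{6929}{4988}\right) \left(-34145 - 39626\right) = \left(- \frac{170950677}{4988}\right) \left(-73771\right) = \frac{12611202392967}{4988}$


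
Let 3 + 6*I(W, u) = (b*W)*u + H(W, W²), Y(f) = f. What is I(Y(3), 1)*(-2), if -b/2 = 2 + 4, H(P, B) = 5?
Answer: 34/3 ≈ 11.333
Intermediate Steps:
b = -12 (b = -2*(2 + 4) = -2*6 = -12)
I(W, u) = ⅓ - 2*W*u (I(W, u) = -½ + ((-12*W)*u + 5)/6 = -½ + (-12*W*u + 5)/6 = -½ + (5 - 12*W*u)/6 = -½ + (⅚ - 2*W*u) = ⅓ - 2*W*u)
I(Y(3), 1)*(-2) = (⅓ - 2*3*1)*(-2) = (⅓ - 6)*(-2) = -17/3*(-2) = 34/3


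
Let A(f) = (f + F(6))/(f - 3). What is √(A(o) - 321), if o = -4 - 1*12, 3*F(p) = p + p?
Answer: I*√115653/19 ≈ 17.899*I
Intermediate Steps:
F(p) = 2*p/3 (F(p) = (p + p)/3 = (2*p)/3 = 2*p/3)
o = -16 (o = -4 - 12 = -16)
A(f) = (4 + f)/(-3 + f) (A(f) = (f + (⅔)*6)/(f - 3) = (f + 4)/(-3 + f) = (4 + f)/(-3 + f))
√(A(o) - 321) = √((4 - 16)/(-3 - 16) - 321) = √(-12/(-19) - 321) = √(-1/19*(-12) - 321) = √(12/19 - 321) = √(-6087/19) = I*√115653/19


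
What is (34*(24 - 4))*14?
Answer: 9520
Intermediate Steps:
(34*(24 - 4))*14 = (34*20)*14 = 680*14 = 9520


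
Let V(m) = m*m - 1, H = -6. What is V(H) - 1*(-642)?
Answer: 677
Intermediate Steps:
V(m) = -1 + m² (V(m) = m² - 1 = -1 + m²)
V(H) - 1*(-642) = (-1 + (-6)²) - 1*(-642) = (-1 + 36) + 642 = 35 + 642 = 677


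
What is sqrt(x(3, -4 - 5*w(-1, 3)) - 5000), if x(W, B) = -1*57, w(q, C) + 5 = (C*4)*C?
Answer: I*sqrt(5057) ≈ 71.113*I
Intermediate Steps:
w(q, C) = -5 + 4*C**2 (w(q, C) = -5 + (C*4)*C = -5 + (4*C)*C = -5 + 4*C**2)
x(W, B) = -57
sqrt(x(3, -4 - 5*w(-1, 3)) - 5000) = sqrt(-57 - 5000) = sqrt(-5057) = I*sqrt(5057)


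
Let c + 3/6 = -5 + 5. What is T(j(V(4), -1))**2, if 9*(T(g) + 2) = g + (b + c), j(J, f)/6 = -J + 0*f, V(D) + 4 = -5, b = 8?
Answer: 841/36 ≈ 23.361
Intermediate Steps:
V(D) = -9 (V(D) = -4 - 5 = -9)
c = -1/2 (c = -1/2 + (-5 + 5) = -1/2 + 0 = -1/2 ≈ -0.50000)
j(J, f) = -6*J (j(J, f) = 6*(-J + 0*f) = 6*(-J + 0) = 6*(-J) = -6*J)
T(g) = -7/6 + g/9 (T(g) = -2 + (g + (8 - 1/2))/9 = -2 + (g + 15/2)/9 = -2 + (15/2 + g)/9 = -2 + (5/6 + g/9) = -7/6 + g/9)
T(j(V(4), -1))**2 = (-7/6 + (-6*(-9))/9)**2 = (-7/6 + (1/9)*54)**2 = (-7/6 + 6)**2 = (29/6)**2 = 841/36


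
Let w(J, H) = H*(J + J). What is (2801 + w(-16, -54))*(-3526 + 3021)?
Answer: -2287145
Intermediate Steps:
w(J, H) = 2*H*J (w(J, H) = H*(2*J) = 2*H*J)
(2801 + w(-16, -54))*(-3526 + 3021) = (2801 + 2*(-54)*(-16))*(-3526 + 3021) = (2801 + 1728)*(-505) = 4529*(-505) = -2287145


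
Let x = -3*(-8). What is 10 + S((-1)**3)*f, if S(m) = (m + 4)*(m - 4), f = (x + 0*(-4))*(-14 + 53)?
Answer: -14030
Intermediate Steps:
x = 24
f = 936 (f = (24 + 0*(-4))*(-14 + 53) = (24 + 0)*39 = 24*39 = 936)
S(m) = (-4 + m)*(4 + m) (S(m) = (4 + m)*(-4 + m) = (-4 + m)*(4 + m))
10 + S((-1)**3)*f = 10 + (-16 + ((-1)**3)**2)*936 = 10 + (-16 + (-1)**2)*936 = 10 + (-16 + 1)*936 = 10 - 15*936 = 10 - 14040 = -14030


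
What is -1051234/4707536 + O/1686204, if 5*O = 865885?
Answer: -119669751733/992233254168 ≈ -0.12061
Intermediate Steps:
O = 173177 (O = (⅕)*865885 = 173177)
-1051234/4707536 + O/1686204 = -1051234/4707536 + 173177/1686204 = -1051234*1/4707536 + 173177*(1/1686204) = -525617/2353768 + 173177/1686204 = -119669751733/992233254168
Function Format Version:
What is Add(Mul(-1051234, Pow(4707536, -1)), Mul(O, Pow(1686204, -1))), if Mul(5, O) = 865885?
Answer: Rational(-119669751733, 992233254168) ≈ -0.12061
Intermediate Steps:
O = 173177 (O = Mul(Rational(1, 5), 865885) = 173177)
Add(Mul(-1051234, Pow(4707536, -1)), Mul(O, Pow(1686204, -1))) = Add(Mul(-1051234, Pow(4707536, -1)), Mul(173177, Pow(1686204, -1))) = Add(Mul(-1051234, Rational(1, 4707536)), Mul(173177, Rational(1, 1686204))) = Add(Rational(-525617, 2353768), Rational(173177, 1686204)) = Rational(-119669751733, 992233254168)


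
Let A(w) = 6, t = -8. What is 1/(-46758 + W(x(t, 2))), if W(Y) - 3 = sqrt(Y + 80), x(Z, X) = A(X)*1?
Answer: -46755/2186029939 - sqrt(86)/2186029939 ≈ -2.1392e-5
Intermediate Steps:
x(Z, X) = 6 (x(Z, X) = 6*1 = 6)
W(Y) = 3 + sqrt(80 + Y) (W(Y) = 3 + sqrt(Y + 80) = 3 + sqrt(80 + Y))
1/(-46758 + W(x(t, 2))) = 1/(-46758 + (3 + sqrt(80 + 6))) = 1/(-46758 + (3 + sqrt(86))) = 1/(-46755 + sqrt(86))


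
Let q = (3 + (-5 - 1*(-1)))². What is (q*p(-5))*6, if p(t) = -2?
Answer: -12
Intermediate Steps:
q = 1 (q = (3 + (-5 + 1))² = (3 - 4)² = (-1)² = 1)
(q*p(-5))*6 = (1*(-2))*6 = -2*6 = -12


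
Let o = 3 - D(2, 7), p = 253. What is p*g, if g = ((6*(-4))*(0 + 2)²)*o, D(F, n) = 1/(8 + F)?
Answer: -352176/5 ≈ -70435.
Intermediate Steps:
o = 29/10 (o = 3 - 1/(8 + 2) = 3 - 1/10 = 3 - 1*⅒ = 3 - ⅒ = 29/10 ≈ 2.9000)
g = -1392/5 (g = ((6*(-4))*(0 + 2)²)*(29/10) = -24*2²*(29/10) = -24*4*(29/10) = -96*29/10 = -1392/5 ≈ -278.40)
p*g = 253*(-1392/5) = -352176/5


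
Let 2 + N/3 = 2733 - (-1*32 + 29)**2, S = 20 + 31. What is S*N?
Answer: 416466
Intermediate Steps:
S = 51
N = 8166 (N = -6 + 3*(2733 - (-1*32 + 29)**2) = -6 + 3*(2733 - (-32 + 29)**2) = -6 + 3*(2733 - 1*(-3)**2) = -6 + 3*(2733 - 1*9) = -6 + 3*(2733 - 9) = -6 + 3*2724 = -6 + 8172 = 8166)
S*N = 51*8166 = 416466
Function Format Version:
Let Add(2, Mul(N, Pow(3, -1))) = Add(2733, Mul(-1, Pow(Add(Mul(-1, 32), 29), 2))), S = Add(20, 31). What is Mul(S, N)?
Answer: 416466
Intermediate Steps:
S = 51
N = 8166 (N = Add(-6, Mul(3, Add(2733, Mul(-1, Pow(Add(Mul(-1, 32), 29), 2))))) = Add(-6, Mul(3, Add(2733, Mul(-1, Pow(Add(-32, 29), 2))))) = Add(-6, Mul(3, Add(2733, Mul(-1, Pow(-3, 2))))) = Add(-6, Mul(3, Add(2733, Mul(-1, 9)))) = Add(-6, Mul(3, Add(2733, -9))) = Add(-6, Mul(3, 2724)) = Add(-6, 8172) = 8166)
Mul(S, N) = Mul(51, 8166) = 416466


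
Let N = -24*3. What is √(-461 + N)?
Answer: I*√533 ≈ 23.087*I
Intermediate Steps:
N = -72
√(-461 + N) = √(-461 - 72) = √(-533) = I*√533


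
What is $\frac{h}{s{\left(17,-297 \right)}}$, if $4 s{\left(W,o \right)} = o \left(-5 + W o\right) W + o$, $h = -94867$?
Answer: $- \frac{379468}{25517349} \approx -0.014871$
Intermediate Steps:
$s{\left(W,o \right)} = \frac{o}{4} + \frac{W o \left(-5 + W o\right)}{4}$ ($s{\left(W,o \right)} = \frac{o \left(-5 + W o\right) W + o}{4} = \frac{W o \left(-5 + W o\right) + o}{4} = \frac{o + W o \left(-5 + W o\right)}{4} = \frac{o}{4} + \frac{W o \left(-5 + W o\right)}{4}$)
$\frac{h}{s{\left(17,-297 \right)}} = - \frac{94867}{\frac{1}{4} \left(-297\right) \left(1 - 85 - 297 \cdot 17^{2}\right)} = - \frac{94867}{\frac{1}{4} \left(-297\right) \left(1 - 85 - 85833\right)} = - \frac{94867}{\frac{1}{4} \left(-297\right) \left(-85917\right)} = - \frac{94867}{\frac{25517349}{4}} = \left(-94867\right) \frac{4}{25517349} = - \frac{379468}{25517349}$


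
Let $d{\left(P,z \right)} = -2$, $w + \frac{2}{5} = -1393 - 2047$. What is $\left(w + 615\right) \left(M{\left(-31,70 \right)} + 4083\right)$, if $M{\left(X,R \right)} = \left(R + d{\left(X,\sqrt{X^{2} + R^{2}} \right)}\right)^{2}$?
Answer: $- \frac{123003789}{5} \approx -2.4601 \cdot 10^{7}$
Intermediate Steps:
$w = - \frac{17202}{5}$ ($w = - \frac{2}{5} - 3440 = - \frac{17202}{5} \approx -3440.4$)
$M{\left(X,R \right)} = \left(-2 + R\right)^{2}$ ($M{\left(X,R \right)} = \left(R - 2\right)^{2} = \left(-2 + R\right)^{2}$)
$\left(w + 615\right) \left(M{\left(-31,70 \right)} + 4083\right) = \left(- \frac{17202}{5} + 615\right) \left(\left(-2 + 70\right)^{2} + 4083\right) = - \frac{14127 \left(68^{2} + 4083\right)}{5} = - \frac{14127 \left(4624 + 4083\right)}{5} = \left(- \frac{14127}{5}\right) 8707 = - \frac{123003789}{5}$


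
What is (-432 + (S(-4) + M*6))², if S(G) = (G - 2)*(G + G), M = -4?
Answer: 166464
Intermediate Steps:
S(G) = 2*G*(-2 + G) (S(G) = (-2 + G)*(2*G) = 2*G*(-2 + G))
(-432 + (S(-4) + M*6))² = (-432 + (2*(-4)*(-2 - 4) - 4*6))² = (-432 + (2*(-4)*(-6) - 24))² = (-432 + (48 - 24))² = (-432 + 24)² = (-408)² = 166464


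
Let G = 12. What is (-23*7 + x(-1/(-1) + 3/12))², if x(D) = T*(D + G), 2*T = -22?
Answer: 1505529/16 ≈ 94096.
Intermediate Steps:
T = -11 (T = (½)*(-22) = -11)
x(D) = -132 - 11*D (x(D) = -11*(D + 12) = -11*(12 + D) = -132 - 11*D)
(-23*7 + x(-1/(-1) + 3/12))² = (-23*7 + (-132 - 11*(-1/(-1) + 3/12)))² = (-161 + (-132 - 11*(-1*(-1) + 3*(1/12))))² = (-161 + (-132 - 11*(1 + ¼)))² = (-161 + (-132 - 11*5/4))² = (-161 + (-132 - 55/4))² = (-161 - 583/4)² = (-1227/4)² = 1505529/16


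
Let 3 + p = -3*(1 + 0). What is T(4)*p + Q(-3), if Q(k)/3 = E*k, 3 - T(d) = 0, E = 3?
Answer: -45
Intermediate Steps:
T(d) = 3 (T(d) = 3 - 1*0 = 3 + 0 = 3)
p = -6 (p = -3 - 3*(1 + 0) = -3 - 3*1 = -3 - 3 = -6)
Q(k) = 9*k (Q(k) = 3*(3*k) = 9*k)
T(4)*p + Q(-3) = 3*(-6) + 9*(-3) = -18 - 27 = -45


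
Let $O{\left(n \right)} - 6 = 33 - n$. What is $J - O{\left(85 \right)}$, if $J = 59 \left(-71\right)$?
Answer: $-4143$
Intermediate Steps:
$O{\left(n \right)} = 39 - n$ ($O{\left(n \right)} = 6 - \left(-33 + n\right) = 39 - n$)
$J = -4189$
$J - O{\left(85 \right)} = -4189 - \left(39 - 85\right) = -4189 - -46 = -4189 + 46 = -4143$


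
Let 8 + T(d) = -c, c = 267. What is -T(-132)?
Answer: 275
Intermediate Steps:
T(d) = -275 (T(d) = -8 - 1*267 = -8 - 267 = -275)
-T(-132) = -1*(-275) = 275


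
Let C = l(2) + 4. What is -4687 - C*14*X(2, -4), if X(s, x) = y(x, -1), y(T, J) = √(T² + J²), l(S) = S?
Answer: -4687 - 84*√17 ≈ -5033.3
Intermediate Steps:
y(T, J) = √(J² + T²)
X(s, x) = √(1 + x²) (X(s, x) = √((-1)² + x²) = √(1 + x²))
C = 6 (C = 2 + 4 = 6)
-4687 - C*14*X(2, -4) = -4687 - 6*14*√(1 + (-4)²) = -4687 - 84*√(1 + 16) = -4687 - 84*√17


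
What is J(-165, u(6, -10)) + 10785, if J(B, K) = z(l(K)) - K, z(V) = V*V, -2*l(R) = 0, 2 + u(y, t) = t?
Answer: 10797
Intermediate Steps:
u(y, t) = -2 + t
l(R) = 0 (l(R) = -1/2*0 = 0)
z(V) = V**2
J(B, K) = -K (J(B, K) = 0**2 - K = 0 - K = -K)
J(-165, u(6, -10)) + 10785 = -(-2 - 10) + 10785 = -1*(-12) + 10785 = 12 + 10785 = 10797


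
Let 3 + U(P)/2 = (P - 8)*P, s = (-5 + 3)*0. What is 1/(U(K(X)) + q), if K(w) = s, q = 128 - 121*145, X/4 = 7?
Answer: -1/17423 ≈ -5.7395e-5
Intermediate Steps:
X = 28 (X = 4*7 = 28)
q = -17417 (q = 128 - 17545 = -17417)
s = 0 (s = -2*0 = 0)
K(w) = 0
U(P) = -6 + 2*P*(-8 + P) (U(P) = -6 + 2*((P - 8)*P) = -6 + 2*((-8 + P)*P) = -6 + 2*(P*(-8 + P)) = -6 + 2*P*(-8 + P))
1/(U(K(X)) + q) = 1/((-6 - 16*0 + 2*0²) - 17417) = 1/((-6 + 0 + 2*0) - 17417) = 1/((-6 + 0 + 0) - 17417) = 1/(-6 - 17417) = 1/(-17423) = -1/17423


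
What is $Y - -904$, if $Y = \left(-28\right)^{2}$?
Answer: $1688$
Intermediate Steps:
$Y = 784$
$Y - -904 = 784 - -904 = 784 + 904 = 1688$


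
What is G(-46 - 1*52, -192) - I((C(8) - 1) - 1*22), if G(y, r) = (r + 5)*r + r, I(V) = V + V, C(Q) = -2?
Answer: 35762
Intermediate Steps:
I(V) = 2*V
G(y, r) = r + r*(5 + r) (G(y, r) = (5 + r)*r + r = r*(5 + r) + r = r + r*(5 + r))
G(-46 - 1*52, -192) - I((C(8) - 1) - 1*22) = -192*(6 - 192) - 2*((-2 - 1) - 1*22) = -192*(-186) - 2*(-3 - 22) = 35712 - 2*(-25) = 35712 - 1*(-50) = 35712 + 50 = 35762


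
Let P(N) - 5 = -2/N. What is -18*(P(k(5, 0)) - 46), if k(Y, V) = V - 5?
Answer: 3654/5 ≈ 730.80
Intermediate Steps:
k(Y, V) = -5 + V
P(N) = 5 - 2/N
-18*(P(k(5, 0)) - 46) = -18*((5 - 2/(-5 + 0)) - 46) = -18*((5 - 2/(-5)) - 46) = -18*((5 - 2*(-⅕)) - 46) = -18*((5 + ⅖) - 46) = -18*(27/5 - 46) = -18*(-203/5) = 3654/5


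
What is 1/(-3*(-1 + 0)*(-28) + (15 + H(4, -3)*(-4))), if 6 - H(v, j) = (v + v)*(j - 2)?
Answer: -1/253 ≈ -0.0039526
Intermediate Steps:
H(v, j) = 6 - 2*v*(-2 + j) (H(v, j) = 6 - (v + v)*(j - 2) = 6 - 2*v*(-2 + j))
1/(-3*(-1 + 0)*(-28) + (15 + H(4, -3)*(-4))) = 1/(-3*(-1 + 0)*(-28) + (15 + (6 + 4*4 - 2*(-3)*4)*(-4))) = 1/(-3*(-1)*(-28) + (15 + (6 + 16 + 24)*(-4))) = 1/(3*(-28) + (15 + 46*(-4))) = 1/(-84 + (15 - 184)) = 1/(-84 - 169) = 1/(-253) = -1/253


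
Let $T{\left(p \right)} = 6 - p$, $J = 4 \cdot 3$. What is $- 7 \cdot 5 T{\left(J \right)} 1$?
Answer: $210$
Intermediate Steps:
$J = 12$
$- 7 \cdot 5 T{\left(J \right)} 1 = - 7 \cdot 5 \left(6 - 12\right) 1 = - 7 \cdot 5 \left(-6\right) 1 = \left(-7\right) \left(-30\right) 1 = 210 \cdot 1 = 210$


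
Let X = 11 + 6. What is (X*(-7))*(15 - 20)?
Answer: 595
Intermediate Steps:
X = 17
(X*(-7))*(15 - 20) = (17*(-7))*(15 - 20) = -119*(-5) = 595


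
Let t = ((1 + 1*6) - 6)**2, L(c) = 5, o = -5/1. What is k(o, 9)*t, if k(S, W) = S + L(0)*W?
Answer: 40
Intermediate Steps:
o = -5 (o = -5*1 = -5)
t = 1 (t = ((1 + 6) - 6)**2 = (7 - 6)**2 = 1**2 = 1)
k(S, W) = S + 5*W
k(o, 9)*t = (-5 + 5*9)*1 = (-5 + 45)*1 = 40*1 = 40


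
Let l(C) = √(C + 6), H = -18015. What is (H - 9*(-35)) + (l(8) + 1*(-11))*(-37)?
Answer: -17293 - 37*√14 ≈ -17431.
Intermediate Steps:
l(C) = √(6 + C)
(H - 9*(-35)) + (l(8) + 1*(-11))*(-37) = (-18015 - 9*(-35)) + (√(6 + 8) + 1*(-11))*(-37) = (-18015 + 315) + (√14 - 11)*(-37) = -17700 + (-11 + √14)*(-37) = -17700 + (407 - 37*√14) = -17293 - 37*√14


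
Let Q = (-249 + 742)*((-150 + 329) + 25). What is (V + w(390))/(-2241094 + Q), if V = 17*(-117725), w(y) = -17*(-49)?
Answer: 1000246/1070261 ≈ 0.93458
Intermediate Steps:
w(y) = 833
V = -2001325
Q = 100572 (Q = 493*(179 + 25) = 493*204 = 100572)
(V + w(390))/(-2241094 + Q) = (-2001325 + 833)/(-2241094 + 100572) = -2000492/(-2140522) = -2000492*(-1/2140522) = 1000246/1070261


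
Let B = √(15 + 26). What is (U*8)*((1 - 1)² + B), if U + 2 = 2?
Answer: 0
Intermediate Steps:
U = 0 (U = -2 + 2 = 0)
B = √41 ≈ 6.4031
(U*8)*((1 - 1)² + B) = (0*8)*((1 - 1)² + √41) = 0*(0² + √41) = 0*(0 + √41) = 0*√41 = 0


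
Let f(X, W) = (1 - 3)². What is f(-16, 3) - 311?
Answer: -307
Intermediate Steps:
f(X, W) = 4 (f(X, W) = (-2)² = 4)
f(-16, 3) - 311 = 4 - 311 = -307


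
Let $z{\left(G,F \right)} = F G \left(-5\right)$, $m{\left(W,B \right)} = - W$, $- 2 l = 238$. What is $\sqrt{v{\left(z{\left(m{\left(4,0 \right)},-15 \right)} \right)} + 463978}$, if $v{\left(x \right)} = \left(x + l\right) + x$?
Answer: $\sqrt{463259} \approx 680.63$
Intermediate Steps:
$l = -119$ ($l = \left(- \frac{1}{2}\right) 238 = -119$)
$z{\left(G,F \right)} = - 5 F G$
$v{\left(x \right)} = -119 + 2 x$ ($v{\left(x \right)} = \left(x - 119\right) + x = \left(-119 + x\right) + x = -119 + 2 x$)
$\sqrt{v{\left(z{\left(m{\left(4,0 \right)},-15 \right)} \right)} + 463978} = \sqrt{\left(-119 + 2 \left(\left(-5\right) \left(-15\right) \left(\left(-1\right) 4\right)\right)\right) + 463978} = \sqrt{\left(-119 + 2 \left(\left(-5\right) \left(-15\right) \left(-4\right)\right)\right) + 463978} = \sqrt{\left(-119 + 2 \left(-300\right)\right) + 463978} = \sqrt{\left(-119 - 600\right) + 463978} = \sqrt{-719 + 463978} = \sqrt{463259}$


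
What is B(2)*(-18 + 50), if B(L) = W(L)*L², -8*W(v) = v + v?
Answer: -64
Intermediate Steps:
W(v) = -v/4 (W(v) = -(v + v)/8 = -v/4)
B(L) = -L³/4 (B(L) = (-L/4)*L² = -L³/4)
B(2)*(-18 + 50) = (-¼*2³)*(-18 + 50) = -¼*8*32 = -2*32 = -64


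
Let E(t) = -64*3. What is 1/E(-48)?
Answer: -1/192 ≈ -0.0052083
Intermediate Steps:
E(t) = -192
1/E(-48) = 1/(-192) = -1/192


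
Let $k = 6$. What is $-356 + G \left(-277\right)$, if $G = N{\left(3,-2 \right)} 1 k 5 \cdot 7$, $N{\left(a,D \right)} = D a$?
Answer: $348664$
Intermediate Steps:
$G = -1260$ ($G = \left(-2\right) 3 \cdot 1 \cdot 6 \cdot 5 \cdot 7 = - 6 \cdot 6 \cdot 5 \cdot 7 = \left(-6\right) 30 \cdot 7 = \left(-180\right) 7 = -1260$)
$-356 + G \left(-277\right) = -356 - -349020 = -356 + 349020 = 348664$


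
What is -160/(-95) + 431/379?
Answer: 20317/7201 ≈ 2.8214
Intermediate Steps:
-160/(-95) + 431/379 = -160*(-1/95) + 431*(1/379) = 32/19 + 431/379 = 20317/7201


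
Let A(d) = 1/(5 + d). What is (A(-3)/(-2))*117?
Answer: -117/4 ≈ -29.250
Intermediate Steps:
(A(-3)/(-2))*117 = (1/((5 - 3)*(-2)))*117 = (-½/2)*117 = ((½)*(-½))*117 = -¼*117 = -117/4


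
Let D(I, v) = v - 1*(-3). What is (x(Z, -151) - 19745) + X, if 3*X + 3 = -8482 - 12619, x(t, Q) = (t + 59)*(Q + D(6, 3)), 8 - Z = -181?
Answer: -188219/3 ≈ -62740.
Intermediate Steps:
Z = 189 (Z = 8 - 1*(-181) = 8 + 181 = 189)
D(I, v) = 3 + v (D(I, v) = v + 3 = 3 + v)
x(t, Q) = (6 + Q)*(59 + t) (x(t, Q) = (t + 59)*(Q + (3 + 3)) = (59 + t)*(Q + 6) = (59 + t)*(6 + Q) = (6 + Q)*(59 + t))
X = -21104/3 (X = -1 + (-8482 - 12619)/3 = -1 + (⅓)*(-21101) = -1 - 21101/3 = -21104/3 ≈ -7034.7)
(x(Z, -151) - 19745) + X = ((354 + 6*189 + 59*(-151) - 151*189) - 19745) - 21104/3 = ((354 + 1134 - 8909 - 28539) - 19745) - 21104/3 = (-35960 - 19745) - 21104/3 = -55705 - 21104/3 = -188219/3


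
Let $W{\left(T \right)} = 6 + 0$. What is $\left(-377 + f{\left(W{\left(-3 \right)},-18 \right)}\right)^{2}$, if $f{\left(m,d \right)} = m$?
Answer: $137641$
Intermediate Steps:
$W{\left(T \right)} = 6$
$\left(-377 + f{\left(W{\left(-3 \right)},-18 \right)}\right)^{2} = \left(-377 + 6\right)^{2} = \left(-371\right)^{2} = 137641$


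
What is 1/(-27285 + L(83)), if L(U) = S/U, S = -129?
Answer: -83/2264784 ≈ -3.6648e-5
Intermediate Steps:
L(U) = -129/U
1/(-27285 + L(83)) = 1/(-27285 - 129/83) = 1/(-2264784/83) = -83/2264784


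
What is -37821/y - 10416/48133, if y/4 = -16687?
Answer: 1125191025/3212781484 ≈ 0.35022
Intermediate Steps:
y = -66748 (y = 4*(-16687) = -66748)
-37821/y - 10416/48133 = -37821/(-66748) - 10416/48133 = -37821*(-1/66748) - 10416*1/48133 = 37821/66748 - 10416/48133 = 1125191025/3212781484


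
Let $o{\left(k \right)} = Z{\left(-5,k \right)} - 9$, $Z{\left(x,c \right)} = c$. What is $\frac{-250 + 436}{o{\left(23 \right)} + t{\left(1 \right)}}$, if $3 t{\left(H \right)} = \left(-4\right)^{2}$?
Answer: $\frac{279}{29} \approx 9.6207$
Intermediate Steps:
$t{\left(H \right)} = \frac{16}{3}$ ($t{\left(H \right)} = \frac{\left(-4\right)^{2}}{3} = \frac{1}{3} \cdot 16 = \frac{16}{3}$)
$o{\left(k \right)} = -9 + k$ ($o{\left(k \right)} = k - 9 = -9 + k$)
$\frac{-250 + 436}{o{\left(23 \right)} + t{\left(1 \right)}} = \frac{-250 + 436}{\left(-9 + 23\right) + \frac{16}{3}} = \frac{186}{14 + \frac{16}{3}} = \frac{186}{\frac{58}{3}} = 186 \cdot \frac{3}{58} = \frac{279}{29}$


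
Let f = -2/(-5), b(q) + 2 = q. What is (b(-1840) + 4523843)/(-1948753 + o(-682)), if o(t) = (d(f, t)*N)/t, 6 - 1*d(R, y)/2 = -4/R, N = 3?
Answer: -1542002341/664524821 ≈ -2.3205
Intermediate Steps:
b(q) = -2 + q
f = ⅖ (f = -2*(-⅕) = ⅖ ≈ 0.40000)
d(R, y) = 12 + 8/R (d(R, y) = 12 - (-8)/R = 12 + 8/R)
o(t) = 96/t (o(t) = ((12 + 8/(⅖))*3)/t = ((12 + 8*(5/2))*3)/t = ((12 + 20)*3)/t = (32*3)/t = 96/t)
(b(-1840) + 4523843)/(-1948753 + o(-682)) = ((-2 - 1840) + 4523843)/(-1948753 + 96/(-682)) = (-1842 + 4523843)/(-1948753 + 96*(-1/682)) = 4522001/(-1948753 - 48/341) = 4522001/(-664524821/341) = 4522001*(-341/664524821) = -1542002341/664524821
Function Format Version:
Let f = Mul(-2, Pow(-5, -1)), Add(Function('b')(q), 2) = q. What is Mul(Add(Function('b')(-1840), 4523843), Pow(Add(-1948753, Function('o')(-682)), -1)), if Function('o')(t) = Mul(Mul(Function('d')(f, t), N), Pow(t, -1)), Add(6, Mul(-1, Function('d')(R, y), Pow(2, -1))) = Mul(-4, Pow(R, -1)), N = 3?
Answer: Rational(-1542002341, 664524821) ≈ -2.3205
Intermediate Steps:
Function('b')(q) = Add(-2, q)
f = Rational(2, 5) (f = Mul(-2, Rational(-1, 5)) = Rational(2, 5) ≈ 0.40000)
Function('d')(R, y) = Add(12, Mul(8, Pow(R, -1))) (Function('d')(R, y) = Add(12, Mul(-2, Mul(-4, Pow(R, -1)))) = Add(12, Mul(8, Pow(R, -1))))
Function('o')(t) = Mul(96, Pow(t, -1)) (Function('o')(t) = Mul(Mul(Add(12, Mul(8, Pow(Rational(2, 5), -1))), 3), Pow(t, -1)) = Mul(Mul(Add(12, Mul(8, Rational(5, 2))), 3), Pow(t, -1)) = Mul(Mul(Add(12, 20), 3), Pow(t, -1)) = Mul(Mul(32, 3), Pow(t, -1)) = Mul(96, Pow(t, -1)))
Mul(Add(Function('b')(-1840), 4523843), Pow(Add(-1948753, Function('o')(-682)), -1)) = Mul(Add(Add(-2, -1840), 4523843), Pow(Add(-1948753, Mul(96, Pow(-682, -1))), -1)) = Mul(Add(-1842, 4523843), Pow(Add(-1948753, Mul(96, Rational(-1, 682))), -1)) = Mul(4522001, Pow(Add(-1948753, Rational(-48, 341)), -1)) = Mul(4522001, Pow(Rational(-664524821, 341), -1)) = Mul(4522001, Rational(-341, 664524821)) = Rational(-1542002341, 664524821)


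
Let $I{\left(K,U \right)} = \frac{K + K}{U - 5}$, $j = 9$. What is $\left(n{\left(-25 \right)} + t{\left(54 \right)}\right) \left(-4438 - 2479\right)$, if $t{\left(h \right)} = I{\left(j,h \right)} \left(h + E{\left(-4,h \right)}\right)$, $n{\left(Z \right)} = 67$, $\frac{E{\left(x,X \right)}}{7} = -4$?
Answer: $- \frac{25945667}{49} \approx -5.295 \cdot 10^{5}$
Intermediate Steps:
$E{\left(x,X \right)} = -28$ ($E{\left(x,X \right)} = 7 \left(-4\right) = -28$)
$I{\left(K,U \right)} = \frac{2 K}{-5 + U}$
$t{\left(h \right)} = \frac{18 \left(-28 + h\right)}{-5 + h}$ ($t{\left(h \right)} = 2 \cdot 9 \frac{1}{-5 + h} \left(h - 28\right) = \frac{18}{-5 + h} \left(-28 + h\right) = \frac{18 \left(-28 + h\right)}{-5 + h}$)
$\left(n{\left(-25 \right)} + t{\left(54 \right)}\right) \left(-4438 - 2479\right) = \left(67 + \frac{18 \left(-28 + 54\right)}{-5 + 54}\right) \left(-4438 - 2479\right) = \left(67 + 18 \cdot \frac{1}{49} \cdot 26\right) \left(-6917\right) = \left(67 + \frac{468}{49}\right) \left(-6917\right) = \frac{3751}{49} \left(-6917\right) = - \frac{25945667}{49}$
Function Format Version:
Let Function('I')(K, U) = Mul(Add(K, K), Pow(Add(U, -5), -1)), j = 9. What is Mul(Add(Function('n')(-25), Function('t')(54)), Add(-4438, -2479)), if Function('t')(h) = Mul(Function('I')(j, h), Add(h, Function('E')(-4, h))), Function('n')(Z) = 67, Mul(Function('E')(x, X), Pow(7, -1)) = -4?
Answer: Rational(-25945667, 49) ≈ -5.2950e+5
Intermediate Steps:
Function('E')(x, X) = -28 (Function('E')(x, X) = Mul(7, -4) = -28)
Function('I')(K, U) = Mul(2, K, Pow(Add(-5, U), -1)) (Function('I')(K, U) = Mul(Mul(2, K), Pow(Add(-5, U), -1)) = Mul(2, K, Pow(Add(-5, U), -1)))
Function('t')(h) = Mul(18, Pow(Add(-5, h), -1), Add(-28, h)) (Function('t')(h) = Mul(Mul(2, 9, Pow(Add(-5, h), -1)), Add(h, -28)) = Mul(Mul(18, Pow(Add(-5, h), -1)), Add(-28, h)) = Mul(18, Pow(Add(-5, h), -1), Add(-28, h)))
Mul(Add(Function('n')(-25), Function('t')(54)), Add(-4438, -2479)) = Mul(Add(67, Mul(18, Pow(Add(-5, 54), -1), Add(-28, 54))), Add(-4438, -2479)) = Mul(Add(67, Mul(18, Pow(49, -1), 26)), -6917) = Mul(Add(67, Mul(18, Rational(1, 49), 26)), -6917) = Mul(Add(67, Rational(468, 49)), -6917) = Mul(Rational(3751, 49), -6917) = Rational(-25945667, 49)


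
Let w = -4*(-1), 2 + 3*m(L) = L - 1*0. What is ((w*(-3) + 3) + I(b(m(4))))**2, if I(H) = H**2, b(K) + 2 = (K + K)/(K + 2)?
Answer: 729/16 ≈ 45.563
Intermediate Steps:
m(L) = -2/3 + L/3 (m(L) = -2/3 + (L - 1*0)/3 = -2/3 + (L + 0)/3 = -2/3 + L/3)
w = 4
b(K) = -2 + 2*K/(2 + K) (b(K) = -2 + (K + K)/(K + 2) = -2 + (2*K)/(2 + K) = -2 + 2*K/(2 + K))
((w*(-3) + 3) + I(b(m(4))))**2 = ((4*(-3) + 3) + (-4/(2 + (-2/3 + (1/3)*4)))**2)**2 = ((-12 + 3) + (-4/(2 + (-2/3 + 4/3)))**2)**2 = (-9 + (-4/(2 + 2/3))**2)**2 = (-9 + (-4/8/3)**2)**2 = (-9 + (-4*3/8)**2)**2 = (-9 + (-3/2)**2)**2 = (-9 + 9/4)**2 = (-27/4)**2 = 729/16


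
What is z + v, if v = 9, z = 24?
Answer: 33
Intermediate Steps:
z + v = 24 + 9 = 33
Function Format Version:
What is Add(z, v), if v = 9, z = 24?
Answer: 33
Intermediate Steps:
Add(z, v) = Add(24, 9) = 33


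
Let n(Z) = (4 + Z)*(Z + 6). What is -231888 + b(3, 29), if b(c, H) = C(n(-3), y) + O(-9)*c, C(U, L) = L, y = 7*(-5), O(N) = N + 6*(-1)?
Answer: -231968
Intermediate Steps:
O(N) = -6 + N (O(N) = N - 6 = -6 + N)
n(Z) = (4 + Z)*(6 + Z)
y = -35
b(c, H) = -35 - 15*c (b(c, H) = -35 + (-6 - 9)*c = -35 - 15*c)
-231888 + b(3, 29) = -231888 + (-35 - 15*3) = -231888 + (-35 - 45) = -231888 - 80 = -231968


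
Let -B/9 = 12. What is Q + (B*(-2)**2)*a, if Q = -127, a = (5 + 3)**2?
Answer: -27775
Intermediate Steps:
B = -108 (B = -9*12 = -108)
a = 64 (a = 8**2 = 64)
Q + (B*(-2)**2)*a = -127 - 108*(-2)**2*64 = -127 - 108*4*64 = -127 - 432*64 = -127 - 27648 = -27775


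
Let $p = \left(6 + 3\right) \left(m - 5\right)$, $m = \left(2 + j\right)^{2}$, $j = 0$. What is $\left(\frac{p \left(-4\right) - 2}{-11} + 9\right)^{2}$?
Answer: $\frac{4225}{121} \approx 34.917$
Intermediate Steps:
$m = 4$ ($m = \left(2 + 0\right)^{2} = 2^{2} = 4$)
$p = -9$ ($p = \left(6 + 3\right) \left(4 - 5\right) = 9 \left(-1\right) = -9$)
$\left(\frac{p \left(-4\right) - 2}{-11} + 9\right)^{2} = \left(\frac{\left(-9\right) \left(-4\right) - 2}{-11} + 9\right)^{2} = \left(\left(36 - 2\right) \left(- \frac{1}{11}\right) + 9\right)^{2} = \left(34 \left(- \frac{1}{11}\right) + 9\right)^{2} = \left(- \frac{34}{11} + 9\right)^{2} = \left(\frac{65}{11}\right)^{2} = \frac{4225}{121}$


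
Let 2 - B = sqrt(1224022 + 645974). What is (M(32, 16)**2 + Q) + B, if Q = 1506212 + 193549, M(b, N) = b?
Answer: 1700787 - 2*sqrt(467499) ≈ 1.6994e+6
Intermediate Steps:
Q = 1699761
B = 2 - 2*sqrt(467499) (B = 2 - sqrt(1224022 + 645974) = 2 - sqrt(1869996) = 2 - 2*sqrt(467499) ≈ -1365.5)
(M(32, 16)**2 + Q) + B = (32**2 + 1699761) + (2 - 2*sqrt(467499)) = (1024 + 1699761) + (2 - 2*sqrt(467499)) = 1700785 + (2 - 2*sqrt(467499)) = 1700787 - 2*sqrt(467499)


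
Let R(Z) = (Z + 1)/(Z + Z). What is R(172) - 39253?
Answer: -13502859/344 ≈ -39253.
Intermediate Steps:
R(Z) = (1 + Z)/(2*Z) (R(Z) = (1 + Z)/((2*Z)) = (1 + Z)*(1/(2*Z)) = (1 + Z)/(2*Z))
R(172) - 39253 = (½)*(1 + 172)/172 - 39253 = (½)*(1/172)*173 - 39253 = 173/344 - 39253 = -13502859/344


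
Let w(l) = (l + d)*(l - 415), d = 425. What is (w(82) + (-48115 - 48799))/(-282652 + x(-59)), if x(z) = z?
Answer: 265745/282711 ≈ 0.93999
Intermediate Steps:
w(l) = (-415 + l)*(425 + l) (w(l) = (l + 425)*(l - 415) = (425 + l)*(-415 + l) = (-415 + l)*(425 + l))
(w(82) + (-48115 - 48799))/(-282652 + x(-59)) = ((-176375 + 82² + 10*82) + (-48115 - 48799))/(-282652 - 59) = ((-176375 + 6724 + 820) - 96914)/(-282711) = (-168831 - 96914)*(-1/282711) = -265745*(-1/282711) = 265745/282711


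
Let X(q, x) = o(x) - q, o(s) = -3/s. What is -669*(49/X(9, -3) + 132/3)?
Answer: -202707/8 ≈ -25338.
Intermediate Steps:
X(q, x) = -q - 3/x (X(q, x) = -3/x - q = -q - 3/x)
-669*(49/X(9, -3) + 132/3) = -669*(49/(-1*9 - 3/(-3)) + 132/3) = -669*(49/(-9 - 3*(-⅓)) + 132*(⅓)) = -669*(49/(-9 + 1) + 44) = -669*(49/(-8) + 44) = -669*(49*(-⅛) + 44) = -669*(-49/8 + 44) = -669*303/8 = -202707/8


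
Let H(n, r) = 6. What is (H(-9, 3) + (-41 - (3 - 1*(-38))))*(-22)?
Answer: 1672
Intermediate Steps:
(H(-9, 3) + (-41 - (3 - 1*(-38))))*(-22) = (6 + (-41 - (3 - 1*(-38))))*(-22) = (6 + (-41 - (3 + 38)))*(-22) = (6 + (-41 - 1*41))*(-22) = (6 + (-41 - 41))*(-22) = (6 - 82)*(-22) = -76*(-22) = 1672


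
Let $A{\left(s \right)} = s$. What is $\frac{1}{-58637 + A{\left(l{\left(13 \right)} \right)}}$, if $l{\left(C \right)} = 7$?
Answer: $- \frac{1}{58630} \approx -1.7056 \cdot 10^{-5}$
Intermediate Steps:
$\frac{1}{-58637 + A{\left(l{\left(13 \right)} \right)}} = \frac{1}{-58637 + 7} = \frac{1}{-58630} = - \frac{1}{58630}$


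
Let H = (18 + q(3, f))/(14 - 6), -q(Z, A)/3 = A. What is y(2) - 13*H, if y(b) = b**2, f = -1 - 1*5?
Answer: -109/2 ≈ -54.500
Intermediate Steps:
f = -6 (f = -1 - 5 = -6)
q(Z, A) = -3*A
H = 9/2 (H = (18 - 3*(-6))/(14 - 6) = (18 + 18)/8 = 36*(1/8) = 9/2 ≈ 4.5000)
y(2) - 13*H = 2**2 - 13*9/2 = 4 - 117/2 = -109/2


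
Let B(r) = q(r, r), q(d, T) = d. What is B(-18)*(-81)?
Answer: 1458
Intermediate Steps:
B(r) = r
B(-18)*(-81) = -18*(-81) = 1458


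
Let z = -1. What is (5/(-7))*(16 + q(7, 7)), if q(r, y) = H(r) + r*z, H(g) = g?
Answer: -80/7 ≈ -11.429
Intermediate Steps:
q(r, y) = 0 (q(r, y) = r + r*(-1) = r - r = 0)
(5/(-7))*(16 + q(7, 7)) = (5/(-7))*(16 + 0) = (5*(-⅐))*16 = -5/7*16 = -80/7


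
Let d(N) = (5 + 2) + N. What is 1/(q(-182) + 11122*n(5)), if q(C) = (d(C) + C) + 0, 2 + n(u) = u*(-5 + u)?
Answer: -1/22601 ≈ -4.4246e-5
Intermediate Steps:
d(N) = 7 + N
n(u) = -2 + u*(-5 + u)
q(C) = 7 + 2*C (q(C) = ((7 + C) + C) + 0 = (7 + 2*C) + 0 = 7 + 2*C)
1/(q(-182) + 11122*n(5)) = 1/((7 + 2*(-182)) + 11122*(-2 + 5² - 5*5)) = 1/((7 - 364) + 11122*(-2 + 25 - 25)) = 1/(-357 + 11122*(-2)) = 1/(-357 - 22244) = 1/(-22601) = -1/22601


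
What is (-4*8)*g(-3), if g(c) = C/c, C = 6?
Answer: 64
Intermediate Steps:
g(c) = 6/c
(-4*8)*g(-3) = (-4*8)*(6/(-3)) = -192*(-1)/3 = -32*(-2) = 64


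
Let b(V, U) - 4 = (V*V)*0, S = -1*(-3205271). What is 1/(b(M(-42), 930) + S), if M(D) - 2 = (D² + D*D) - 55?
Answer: 1/3205275 ≈ 3.1199e-7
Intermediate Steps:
M(D) = -53 + 2*D² (M(D) = 2 + ((D² + D*D) - 55) = 2 + ((D² + D²) - 55) = 2 + (2*D² - 55) = 2 + (-55 + 2*D²) = -53 + 2*D²)
S = 3205271
b(V, U) = 4 (b(V, U) = 4 + (V*V)*0 = 4 + V²*0 = 4 + 0 = 4)
1/(b(M(-42), 930) + S) = 1/(4 + 3205271) = 1/3205275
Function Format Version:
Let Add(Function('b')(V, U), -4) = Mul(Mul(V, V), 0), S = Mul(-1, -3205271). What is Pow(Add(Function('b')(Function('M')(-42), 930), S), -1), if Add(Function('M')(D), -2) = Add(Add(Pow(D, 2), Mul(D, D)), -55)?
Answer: Rational(1, 3205275) ≈ 3.1199e-7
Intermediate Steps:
Function('M')(D) = Add(-53, Mul(2, Pow(D, 2))) (Function('M')(D) = Add(2, Add(Add(Pow(D, 2), Mul(D, D)), -55)) = Add(2, Add(Add(Pow(D, 2), Pow(D, 2)), -55)) = Add(2, Add(Mul(2, Pow(D, 2)), -55)) = Add(2, Add(-55, Mul(2, Pow(D, 2)))) = Add(-53, Mul(2, Pow(D, 2))))
S = 3205271
Function('b')(V, U) = 4 (Function('b')(V, U) = Add(4, Mul(Mul(V, V), 0)) = Add(4, Mul(Pow(V, 2), 0)) = Add(4, 0) = 4)
Pow(Add(Function('b')(Function('M')(-42), 930), S), -1) = Pow(Add(4, 3205271), -1) = Pow(3205275, -1) = Rational(1, 3205275)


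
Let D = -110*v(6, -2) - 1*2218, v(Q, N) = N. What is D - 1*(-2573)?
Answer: 575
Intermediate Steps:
D = -1998 (D = -110*(-2) - 1*2218 = 220 - 2218 = -1998)
D - 1*(-2573) = -1998 - 1*(-2573) = -1998 + 2573 = 575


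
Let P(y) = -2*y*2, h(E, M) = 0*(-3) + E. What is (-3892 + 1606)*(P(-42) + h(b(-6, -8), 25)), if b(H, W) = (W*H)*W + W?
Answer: 512064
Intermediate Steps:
b(H, W) = W + H*W² (b(H, W) = (H*W)*W + W = H*W² + W = W + H*W²)
h(E, M) = E (h(E, M) = 0 + E = E)
P(y) = -4*y
(-3892 + 1606)*(P(-42) + h(b(-6, -8), 25)) = (-3892 + 1606)*(-4*(-42) - 8*(1 - 6*(-8))) = -2286*(168 - 8*(1 + 48)) = -2286*(168 - 8*49) = -2286*(168 - 392) = -2286*(-224) = 512064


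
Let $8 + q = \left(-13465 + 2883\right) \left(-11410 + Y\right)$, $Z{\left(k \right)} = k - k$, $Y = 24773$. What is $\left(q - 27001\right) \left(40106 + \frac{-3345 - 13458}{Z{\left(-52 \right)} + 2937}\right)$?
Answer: $- \frac{5552451236079575}{979} \approx -5.6716 \cdot 10^{12}$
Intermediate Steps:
$Z{\left(k \right)} = 0$
$q = -141407274$ ($q = -8 + \left(-13465 + 2883\right) \left(-11410 + 24773\right) = -8 - 141407266 = -141407274$)
$\left(q - 27001\right) \left(40106 + \frac{-3345 - 13458}{Z{\left(-52 \right)} + 2937}\right) = \left(-141407274 - 27001\right) \left(40106 + \frac{-3345 - 13458}{0 + 2937}\right) = - 141434275 \left(40106 - \frac{16803}{2937}\right) = - 141434275 \left(40106 - \frac{5601}{979}\right) = \left(-141434275\right) \frac{39258173}{979} = - \frac{5552451236079575}{979}$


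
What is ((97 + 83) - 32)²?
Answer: 21904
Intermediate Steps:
((97 + 83) - 32)² = (180 - 32)² = 148² = 21904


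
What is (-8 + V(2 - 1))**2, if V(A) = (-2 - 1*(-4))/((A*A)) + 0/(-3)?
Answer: 36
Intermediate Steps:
V(A) = 2/A**2 (V(A) = (-2 + 4)/(A**2) + 0*(-1/3) = 2/A**2 + 0 = 2/A**2)
(-8 + V(2 - 1))**2 = (-8 + 2/(2 - 1)**2)**2 = (-8 + 2/1**2)**2 = (-8 + 2*1)**2 = (-8 + 2)**2 = (-6)**2 = 36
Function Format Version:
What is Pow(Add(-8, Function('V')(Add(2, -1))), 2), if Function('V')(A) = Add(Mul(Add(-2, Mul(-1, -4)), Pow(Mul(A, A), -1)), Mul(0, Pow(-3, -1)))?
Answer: 36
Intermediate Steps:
Function('V')(A) = Mul(2, Pow(A, -2)) (Function('V')(A) = Add(Mul(Add(-2, 4), Pow(Pow(A, 2), -1)), Mul(0, Rational(-1, 3))) = Add(Mul(2, Pow(A, -2)), 0) = Mul(2, Pow(A, -2)))
Pow(Add(-8, Function('V')(Add(2, -1))), 2) = Pow(Add(-8, Mul(2, Pow(Add(2, -1), -2))), 2) = Pow(Add(-8, Mul(2, Pow(1, -2))), 2) = Pow(Add(-8, Mul(2, 1)), 2) = Pow(Add(-8, 2), 2) = Pow(-6, 2) = 36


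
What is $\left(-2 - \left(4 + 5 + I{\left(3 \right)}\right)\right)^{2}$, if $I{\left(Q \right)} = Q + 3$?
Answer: $289$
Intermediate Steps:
$I{\left(Q \right)} = 3 + Q$
$\left(-2 - \left(4 + 5 + I{\left(3 \right)}\right)\right)^{2} = \left(-2 - \left(10 + 5\right)\right)^{2} = \left(-2 - 15\right)^{2} = \left(-17\right)^{2} = 289$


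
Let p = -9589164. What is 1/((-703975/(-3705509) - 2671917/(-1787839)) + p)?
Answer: -6624853505051/63526795576502416586 ≈ -1.0428e-7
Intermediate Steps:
1/((-703975/(-3705509) - 2671917/(-1787839)) + p) = 1/((-703975/(-3705509) - 2671917/(-1787839)) - 9589164) = 1/((-703975*(-1/3705509) - 2671917*(-1/1787839)) - 9589164) = 1/((703975/3705509 + 2671917/1787839) - 9589164) = 1/(11159406450778/6624853505051 - 9589164) = 1/(-63526795576502416586/6624853505051) = -6624853505051/63526795576502416586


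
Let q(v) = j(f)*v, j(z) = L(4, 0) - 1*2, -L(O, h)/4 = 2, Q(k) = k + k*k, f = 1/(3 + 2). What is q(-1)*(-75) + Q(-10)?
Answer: -660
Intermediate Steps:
f = 1/5 ≈ 0.20000
Q(k) = k + k**2
L(O, h) = -8 (L(O, h) = -4*2 = -8)
j(z) = -10 (j(z) = -8 - 1*2 = -8 - 2 = -10)
q(v) = -10*v
q(-1)*(-75) + Q(-10) = -10*(-1)*(-75) - 10*(1 - 10) = 10*(-75) - 10*(-9) = -750 + 90 = -660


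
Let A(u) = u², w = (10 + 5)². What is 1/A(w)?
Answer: 1/50625 ≈ 1.9753e-5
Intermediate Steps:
w = 225 (w = 15² = 225)
1/A(w) = 1/(225²) = 1/50625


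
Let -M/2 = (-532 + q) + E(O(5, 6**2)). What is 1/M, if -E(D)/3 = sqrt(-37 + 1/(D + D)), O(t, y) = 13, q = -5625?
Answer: 80041/985633523 - 93*I*sqrt(26)/1971267046 ≈ 8.1208e-5 - 2.4056e-7*I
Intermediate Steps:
E(D) = -3*sqrt(-37 + 1/(2*D)) (E(D) = -3*sqrt(-37 + 1/(D + D)) = -3*sqrt(-37 + 1/(2*D)))
M = 12314 + 93*I*sqrt(26)/13 (M = -2*((-532 - 5625) - 3*sqrt(-148 + 2/13)/2) = -2*(-6157 - 3*sqrt(-148 + 2*(1/13))/2) = -2*(-6157 - 3*sqrt(-148 + 2/13)/2) = -2*(-6157 - 93*I*sqrt(26)/26) = 12314 + 93*I*sqrt(26)/13 ≈ 12314.0 + 36.478*I)
1/M = 1/(12314 + 93*I*sqrt(26)/13)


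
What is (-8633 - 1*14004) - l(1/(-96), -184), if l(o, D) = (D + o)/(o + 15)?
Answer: -32556978/1439 ≈ -22625.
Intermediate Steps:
l(o, D) = (D + o)/(15 + o)
(-8633 - 1*14004) - l(1/(-96), -184) = (-8633 - 1*14004) - (-184 + 1/(-96))/(15 + 1/(-96)) = (-8633 - 14004) - (-184 - 1/96)/(15 - 1/96) = -22637 - (-17665)/(1439/96*96) = -22637 - 96*(-17665)/(1439*96) = -22637 - 1*(-17665/1439) = -22637 + 17665/1439 = -32556978/1439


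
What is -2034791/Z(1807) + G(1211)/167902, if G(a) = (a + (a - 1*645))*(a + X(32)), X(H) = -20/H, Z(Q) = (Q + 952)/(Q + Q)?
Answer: -9877606600611115/3705932944 ≈ -2.6653e+6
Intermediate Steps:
Z(Q) = (952 + Q)/(2*Q) (Z(Q) = (952 + Q)/((2*Q)) = (952 + Q)*(1/(2*Q)) = (952 + Q)/(2*Q))
G(a) = (-645 + 2*a)*(-5/8 + a) (G(a) = (a + (a - 1*645))*(a - 20/32) = (a + (a - 645))*(a - 20*1/32) = (a + (-645 + a))*(a - 5/8) = (-645 + 2*a)*(-5/8 + a))
-2034791/Z(1807) + G(1211)/167902 = -2034791*3614/(952 + 1807) + (3225/8 + 2*1211² - 2585/4*1211)/167902 = -2034791/((½)*(1/1807)*2759) + (3225/8 + 2*1466521 - 3130435/4)*(1/167902) = -2034791/2759/3614 + (3225/8 + 2933042 - 3130435/4)*(1/167902) = -2034791*3614/2759 + (17206691/8)*(1/167902) = -7353734674/2759 + 17206691/1343216 = -9877606600611115/3705932944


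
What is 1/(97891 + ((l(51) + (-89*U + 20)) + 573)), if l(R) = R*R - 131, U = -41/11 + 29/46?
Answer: 506/51222187 ≈ 9.8785e-6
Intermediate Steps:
U = -1567/506 (U = -41*1/11 + 29*(1/46) = -41/11 + 29/46 = -1567/506 ≈ -3.0968)
l(R) = -131 + R² (l(R) = R² - 131 = -131 + R²)
1/(97891 + ((l(51) + (-89*U + 20)) + 573)) = 1/(97891 + (((-131 + 51²) + (-89*(-1567/506) + 20)) + 573)) = 1/(97891 + (((-131 + 2601) + (139463/506 + 20)) + 573)) = 1/(97891 + ((2470 + 149583/506) + 573)) = 1/(97891 + (1399403/506 + 573)) = 1/(97891 + 1689341/506) = 1/(51222187/506) = 506/51222187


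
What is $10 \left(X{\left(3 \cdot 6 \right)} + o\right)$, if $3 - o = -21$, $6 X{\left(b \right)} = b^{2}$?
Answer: $780$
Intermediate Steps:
$X{\left(b \right)} = \frac{b^{2}}{6}$
$o = 24$ ($o = 3 - -21 = 3 + 21 = 24$)
$10 \left(X{\left(3 \cdot 6 \right)} + o\right) = 10 \left(\frac{\left(3 \cdot 6\right)^{2}}{6} + 24\right) = 10 \left(\frac{18^{2}}{6} + 24\right) = 10 \left(\frac{1}{6} \cdot 324 + 24\right) = 10 \left(54 + 24\right) = 10 \cdot 78 = 780$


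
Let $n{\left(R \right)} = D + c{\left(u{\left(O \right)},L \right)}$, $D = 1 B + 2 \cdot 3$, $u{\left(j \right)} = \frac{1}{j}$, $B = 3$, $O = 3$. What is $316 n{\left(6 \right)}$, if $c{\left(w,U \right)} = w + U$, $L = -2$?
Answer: $\frac{6952}{3} \approx 2317.3$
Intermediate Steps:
$c{\left(w,U \right)} = U + w$
$D = 9$ ($D = 1 \cdot 3 + 2 \cdot 3 = 3 + 6 = 9$)
$n{\left(R \right)} = \frac{22}{3}$ ($n{\left(R \right)} = 9 - \left(2 - \frac{1}{3}\right) = 9 + \left(-2 + \frac{1}{3}\right) = 9 - \frac{5}{3} = \frac{22}{3}$)
$316 n{\left(6 \right)} = 316 \cdot \frac{22}{3} = \frac{6952}{3}$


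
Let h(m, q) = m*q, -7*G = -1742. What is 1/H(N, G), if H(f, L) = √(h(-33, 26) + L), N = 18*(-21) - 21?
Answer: -I*√7462/2132 ≈ -0.040517*I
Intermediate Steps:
G = 1742/7 (G = -⅐*(-1742) = 1742/7 ≈ 248.86)
N = -399 (N = -378 - 21 = -399)
H(f, L) = √(-858 + L) (H(f, L) = √(-33*26 + L) = √(-858 + L))
1/H(N, G) = 1/(√(-858 + 1742/7)) = 1/(√(-4264/7)) = 1/(2*I*√7462/7) = -I*√7462/2132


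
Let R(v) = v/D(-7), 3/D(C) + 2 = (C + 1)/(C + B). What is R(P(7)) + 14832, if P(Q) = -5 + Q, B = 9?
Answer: 44486/3 ≈ 14829.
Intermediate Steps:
D(C) = 3/(-2 + (1 + C)/(9 + C)) (D(C) = 3/(-2 + (C + 1)/(C + 9)) = 3/(-2 + (1 + C)/(9 + C)))
R(v) = -5*v/3 (R(v) = v/((3*(-9 - 1*(-7))/(17 - 7))) = v/((3*(-9 + 7)/10)) = v/((3*(⅒)*(-2))) = v/(-⅗) = v*(-5/3) = -5*v/3)
R(P(7)) + 14832 = -5*(-5 + 7)/3 + 14832 = -5/3*2 + 14832 = -10/3 + 14832 = 44486/3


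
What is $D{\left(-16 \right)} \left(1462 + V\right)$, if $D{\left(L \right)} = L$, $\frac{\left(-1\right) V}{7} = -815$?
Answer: $-114672$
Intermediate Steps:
$V = 5705$ ($V = \left(-7\right) \left(-815\right) = 5705$)
$D{\left(-16 \right)} \left(1462 + V\right) = - 16 \left(1462 + 5705\right) = \left(-16\right) 7167 = -114672$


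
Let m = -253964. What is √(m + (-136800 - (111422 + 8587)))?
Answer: I*√510773 ≈ 714.68*I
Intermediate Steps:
√(m + (-136800 - (111422 + 8587))) = √(-253964 + (-136800 - (111422 + 8587))) = √(-253964 + (-136800 - 1*120009)) = √(-253964 + (-136800 - 120009)) = √(-253964 - 256809) = √(-510773) = I*√510773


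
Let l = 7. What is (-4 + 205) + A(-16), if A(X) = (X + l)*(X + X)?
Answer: 489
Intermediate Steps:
A(X) = 2*X*(7 + X) (A(X) = (X + 7)*(X + X) = (7 + X)*(2*X) = 2*X*(7 + X))
(-4 + 205) + A(-16) = (-4 + 205) + 2*(-16)*(7 - 16) = 201 + 2*(-16)*(-9) = 201 + 288 = 489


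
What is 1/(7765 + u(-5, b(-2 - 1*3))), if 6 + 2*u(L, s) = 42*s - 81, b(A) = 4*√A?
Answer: 30886/238627369 - 336*I*√5/238627369 ≈ 0.00012943 - 3.1485e-6*I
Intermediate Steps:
u(L, s) = -87/2 + 21*s (u(L, s) = -3 + (42*s - 81)/2 = -3 + (-81 + 42*s)/2 = -3 + (-81/2 + 21*s) = -87/2 + 21*s)
1/(7765 + u(-5, b(-2 - 1*3))) = 1/(7765 + (-87/2 + 21*(4*√(-2 - 1*3)))) = 1/(7765 + (-87/2 + 21*(4*√(-2 - 3)))) = 1/(7765 + (-87/2 + 21*(4*√(-5)))) = 1/(7765 + (-87/2 + 21*(4*(I*√5)))) = 1/(7765 + (-87/2 + 21*(4*I*√5))) = 1/(7765 + (-87/2 + 84*I*√5)) = 1/(15443/2 + 84*I*√5)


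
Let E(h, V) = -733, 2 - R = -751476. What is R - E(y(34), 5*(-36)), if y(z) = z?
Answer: 752211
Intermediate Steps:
R = 751478 (R = 2 - 1*(-751476) = 2 + 751476 = 751478)
R - E(y(34), 5*(-36)) = 751478 - 1*(-733) = 751478 + 733 = 752211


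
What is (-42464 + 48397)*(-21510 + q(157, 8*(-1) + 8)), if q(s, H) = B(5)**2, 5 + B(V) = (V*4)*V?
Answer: -74073505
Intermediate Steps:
B(V) = -5 + 4*V**2 (B(V) = -5 + (V*4)*V = -5 + (4*V)*V = -5 + 4*V**2)
q(s, H) = 9025 (q(s, H) = (-5 + 4*5**2)**2 = (-5 + 4*25)**2 = (-5 + 100)**2 = 95**2 = 9025)
(-42464 + 48397)*(-21510 + q(157, 8*(-1) + 8)) = (-42464 + 48397)*(-21510 + 9025) = 5933*(-12485) = -74073505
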